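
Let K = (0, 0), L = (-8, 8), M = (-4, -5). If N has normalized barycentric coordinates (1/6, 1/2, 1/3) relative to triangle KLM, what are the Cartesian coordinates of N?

(-16/3, 7/3)

N = (1/6)·K + (1/2)·L + (1/3)·M.
x-coordinate: (1/6)·0 + (1/2)·(-8) + (1/3)·(-4) = -16/3.
y-coordinate: (1/6)·0 + (1/2)·8 + (1/3)·(-5) = 7/3.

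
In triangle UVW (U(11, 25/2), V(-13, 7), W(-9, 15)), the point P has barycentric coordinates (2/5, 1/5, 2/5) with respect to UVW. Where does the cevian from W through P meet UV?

Line WP meets UV where the W-coordinate vanishes; zeroing P's W-weight and renormalizing leaves U, V-weights 2/5 : 1/5 → (2/3, 1/3).
So Q = (2/3)·U + (1/3)·V = (3, 32/3).

(3, 32/3)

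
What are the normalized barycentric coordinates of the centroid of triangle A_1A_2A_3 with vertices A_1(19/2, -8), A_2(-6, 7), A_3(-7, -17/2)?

The centroid is the average of the vertices, so each weight is 1/3.

(1/3, 1/3, 1/3)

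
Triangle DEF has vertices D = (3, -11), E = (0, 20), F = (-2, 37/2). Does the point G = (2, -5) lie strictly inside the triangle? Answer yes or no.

yes

Barycentric coordinates of G: (106/133, 1/133, 26/133).
The three coordinates are positive, positive, positive; a point is interior exactly when all three are positive.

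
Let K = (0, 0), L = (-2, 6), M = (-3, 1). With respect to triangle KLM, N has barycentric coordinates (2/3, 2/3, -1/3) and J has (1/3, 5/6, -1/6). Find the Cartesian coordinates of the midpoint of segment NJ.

Barycentric coordinates of the midpoint are the average: (1/2, 3/4, -1/4).
Converting: (1/2)·K + (3/4)·L + (-1/4)·M = (-3/4, 17/4).

(-3/4, 17/4)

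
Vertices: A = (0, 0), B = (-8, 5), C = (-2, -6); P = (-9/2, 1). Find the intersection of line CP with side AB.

(-16/3, 10/3)

Barycentric coordinates of P with respect to ABC: (1/4, 1/2, 1/4).
On side AB the C-coordinate is zero; dropping P's C-weight 1/4 and renormalizing the remaining 1/4 : 1/2 gives weights 1/3, 2/3 on A, B.
Q = (1/3)·(0, 0) + (2/3)·(-8, 5) = (-16/3, 10/3).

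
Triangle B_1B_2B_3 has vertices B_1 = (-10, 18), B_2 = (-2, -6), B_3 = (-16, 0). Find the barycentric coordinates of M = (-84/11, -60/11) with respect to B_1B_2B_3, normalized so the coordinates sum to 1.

Signed area of the reference triangle: [B_1B_2B_3] = ½·((-10)·(-6−0) + (-2)·(0−18) + (-16)·(18−(-6))) = ½·(60 + 36 − 384) = -144.
[MB_2B_3] = ½·((-84/11)·(-6−0) + (-2)·(0−(-60/11)) + (-16)·(-60/11−(-6))) = ½·(504/11 − 120/11 − 96/11) = 144/11, so the B_1-coordinate is (144/11)/(-144) = -1/11.
[B_1MB_3] = ½·((-10)·(-60/11−0) + (-84/11)·(0−18) + (-16)·(18−(-60/11))) = ½·(600/11 + 1512/11 − 4128/11) = -1008/11, so the B_2-coordinate is 7/11.
[B_1B_2M] = ½·((-10)·(-6−(-60/11)) + (-2)·(-60/11−18) + (-84/11)·(18−(-6))) = ½·(60/11 + 516/11 − 2016/11) = -720/11, so the B_3-coordinate is 5/11.

(-1/11, 7/11, 5/11)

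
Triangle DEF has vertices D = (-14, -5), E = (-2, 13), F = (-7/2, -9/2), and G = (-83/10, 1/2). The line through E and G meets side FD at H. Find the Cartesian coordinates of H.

Barycentric coordinates of G with respect to DEF: (1/2, 3/10, 1/5).
On side FD the E-coordinate is zero; dropping G's E-weight 3/10 and renormalizing the remaining 1/5 : 1/2 gives weights 2/7, 5/7 on F, D.
H = (2/7)·(-7/2, -9/2) + (5/7)·(-14, -5) = (-11, -34/7).

(-11, -34/7)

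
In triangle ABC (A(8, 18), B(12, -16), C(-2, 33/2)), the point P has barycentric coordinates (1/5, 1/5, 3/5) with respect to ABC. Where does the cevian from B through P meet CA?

(1/2, 135/8)

Line BP meets CA where the B-coordinate vanishes; zeroing P's B-weight and renormalizing leaves C, A-weights 3/5 : 1/5 → (3/4, 1/4).
So Q = (3/4)·C + (1/4)·A = (1/2, 135/8).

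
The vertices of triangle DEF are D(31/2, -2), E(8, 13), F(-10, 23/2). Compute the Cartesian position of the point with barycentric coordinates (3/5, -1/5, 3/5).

(17/10, 31/10)

G = (3/5)·D + (-1/5)·E + (3/5)·F.
x-coordinate: (3/5)·(31/2) + (-1/5)·8 + (3/5)·(-10) = 17/10.
y-coordinate: (3/5)·(-2) + (-1/5)·13 + (3/5)·(23/2) = 31/10.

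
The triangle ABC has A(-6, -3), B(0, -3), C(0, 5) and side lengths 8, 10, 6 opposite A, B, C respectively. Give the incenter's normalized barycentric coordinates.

(1/3, 5/12, 1/4)

The incenter has barycentric coordinates proportional to the opposite side lengths: (8 : 10 : 6).
Normalizing by 8+10+6 = 24 gives (1/3, 5/12, 1/4).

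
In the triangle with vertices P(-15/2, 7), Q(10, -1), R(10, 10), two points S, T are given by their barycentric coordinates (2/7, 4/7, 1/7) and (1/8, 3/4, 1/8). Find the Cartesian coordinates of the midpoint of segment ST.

Barycentric coordinates of the midpoint are the average: (23/112, 37/56, 15/112).
Converting: (23/112)·P + (37/56)·Q + (15/112)·R = (205/32, 237/112).

(205/32, 237/112)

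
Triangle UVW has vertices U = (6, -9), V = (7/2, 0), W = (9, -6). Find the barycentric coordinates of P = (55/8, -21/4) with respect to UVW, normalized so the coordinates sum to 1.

(1/4, 1/4, 1/2)

Signed area of the reference triangle: [UVW] = ½·(6·(0−(-6)) + (7/2)·(-6−(-9)) + 9·(-9−0)) = ½·(36 + 21/2 − 81) = -69/4.
[PVW] = ½·((55/8)·(0−(-6)) + (7/2)·(-6−(-21/4)) + 9·(-21/4−0)) = ½·(165/4 − 21/8 − 189/4) = -69/16, so the U-coordinate is (-69/16)/(-69/4) = 1/4.
[UPW] = ½·(6·(-21/4−(-6)) + (55/8)·(-6−(-9)) + 9·(-9−(-21/4))) = ½·(9/2 + 165/8 − 135/4) = -69/16, so the V-coordinate is 1/4.
[UVP] = ½·(6·(0−(-21/4)) + (7/2)·(-21/4−(-9)) + (55/8)·(-9−0)) = ½·(63/2 + 105/8 − 495/8) = -69/8, so the W-coordinate is 1/2.
Check: 1/4 + 1/4 + 1/2 = 1.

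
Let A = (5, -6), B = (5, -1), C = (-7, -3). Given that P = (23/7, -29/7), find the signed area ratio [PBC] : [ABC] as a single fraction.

[ABC] = ½·(5·(-1−(-3)) + 5·(-3−(-6)) + (-7)·(-6−(-1))) = ½·(10 + 15 + 35) = 30.
[PBC] = ½·((23/7)·(-1−(-3)) + 5·(-3−(-29/7)) + (-7)·(-29/7−(-1))) = ½·(46/7 + 40/7 + 22) = 120/7, so the ratio is (120/7)/30 = 4/7.

4/7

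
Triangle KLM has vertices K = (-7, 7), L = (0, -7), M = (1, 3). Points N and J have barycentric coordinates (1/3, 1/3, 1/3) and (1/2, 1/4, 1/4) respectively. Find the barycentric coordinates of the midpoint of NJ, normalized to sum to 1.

(5/12, 7/24, 7/24)

Since both coordinate triples sum to 1, the midpoint's barycentrics are the componentwise average.
(1/3+1/2)/2 = 5/12; similarly 7/24 and 7/24.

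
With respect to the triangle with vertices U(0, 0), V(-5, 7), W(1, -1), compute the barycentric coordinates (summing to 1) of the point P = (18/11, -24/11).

(1, -3/11, 3/11)

Signed area of the reference triangle: [UVW] = ½·(0·(7−(-1)) + (-5)·(-1−0) + 1·(0−7)) = ½·(0 + 5 − 7) = -1.
[PVW] = ½·((18/11)·(7−(-1)) + (-5)·(-1−(-24/11)) + 1·(-24/11−7)) = ½·(144/11 − 65/11 − 101/11) = -1, so the U-coordinate is (-1)/(-1) = 1.
[UPW] = ½·(0·(-24/11−(-1)) + (18/11)·(-1−0) + 1·(0−(-24/11))) = ½·(0 − 18/11 + 24/11) = 3/11, so the V-coordinate is -3/11.
[UVP] = ½·(0·(7−(-24/11)) + (-5)·(-24/11−0) + (18/11)·(0−7)) = ½·(0 + 120/11 − 126/11) = -3/11, so the W-coordinate is 3/11.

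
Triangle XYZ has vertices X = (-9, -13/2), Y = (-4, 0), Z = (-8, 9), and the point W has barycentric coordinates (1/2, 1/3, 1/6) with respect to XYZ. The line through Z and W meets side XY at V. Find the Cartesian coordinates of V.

(-7, -39/10)

Line ZW meets XY where the Z-coordinate vanishes; zeroing W's Z-weight and renormalizing leaves X, Y-weights 1/2 : 1/3 → (3/5, 2/5).
So V = (3/5)·X + (2/5)·Y = (-7, -39/10).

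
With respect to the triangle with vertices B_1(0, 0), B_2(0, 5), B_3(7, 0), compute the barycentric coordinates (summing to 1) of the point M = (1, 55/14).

Signed area of the reference triangle: [B_1B_2B_3] = ½·(0·(5−0) + 0·(0−0) + 7·(0−5)) = ½·(0 + 0 − 35) = -35/2.
[MB_2B_3] = ½·(1·(5−0) + 0·(0−(55/14)) + 7·(55/14−5)) = ½·(5 + 0 − 15/2) = -5/4, so the B_1-coordinate is (-5/4)/(-35/2) = 1/14.
[B_1MB_3] = ½·(0·(55/14−0) + 1·(0−0) + 7·(0−(55/14))) = ½·(0 + 0 − 55/2) = -55/4, so the B_2-coordinate is 11/14.
[B_1B_2M] = ½·(0·(5−(55/14)) + 0·(55/14−0) + 1·(0−5)) = ½·(0 + 0 − 5) = -5/2, so the B_3-coordinate is 1/7.

(1/14, 11/14, 1/7)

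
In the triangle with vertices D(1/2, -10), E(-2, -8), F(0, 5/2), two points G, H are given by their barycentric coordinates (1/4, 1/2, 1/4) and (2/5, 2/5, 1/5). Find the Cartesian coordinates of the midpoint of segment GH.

Barycentric coordinates of the midpoint are the average: (13/40, 9/20, 9/40).
Converting: (13/40)·D + (9/20)·E + (9/40)·F = (-59/80, -503/80).

(-59/80, -503/80)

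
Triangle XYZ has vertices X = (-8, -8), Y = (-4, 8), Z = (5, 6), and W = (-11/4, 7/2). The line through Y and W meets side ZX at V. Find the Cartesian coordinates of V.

Barycentric coordinates of W with respect to XYZ: (1/4, 1/2, 1/4).
On side ZX the Y-coordinate is zero; dropping W's Y-weight 1/2 and renormalizing the remaining 1/4 : 1/4 gives weights 1/2, 1/2 on Z, X.
V = (1/2)·(5, 6) + (1/2)·(-8, -8) = (-3/2, -1).

(-3/2, -1)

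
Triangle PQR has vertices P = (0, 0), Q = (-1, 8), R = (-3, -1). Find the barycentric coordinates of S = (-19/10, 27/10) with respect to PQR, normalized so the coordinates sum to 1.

Signed area of the reference triangle: [PQR] = ½·(0·(8−(-1)) + (-1)·(-1−0) + (-3)·(0−8)) = ½·(0 + 1 + 24) = 25/2.
[SQR] = ½·((-19/10)·(8−(-1)) + (-1)·(-1−(27/10)) + (-3)·(27/10−8)) = ½·(-171/10 + 37/10 + 159/10) = 5/4, so the P-coordinate is (5/4)/(25/2) = 1/10.
[PSR] = ½·(0·(27/10−(-1)) + (-19/10)·(-1−0) + (-3)·(0−(27/10))) = ½·(0 + 19/10 + 81/10) = 5, so the Q-coordinate is 2/5.
[PQS] = ½·(0·(8−(27/10)) + (-1)·(27/10−0) + (-19/10)·(0−8)) = ½·(0 − 27/10 + 76/5) = 25/4, so the R-coordinate is 1/2.

(1/10, 2/5, 1/2)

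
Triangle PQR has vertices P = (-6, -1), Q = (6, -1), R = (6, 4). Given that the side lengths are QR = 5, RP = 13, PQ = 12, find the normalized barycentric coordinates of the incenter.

(1/6, 13/30, 2/5)

The incenter has barycentric coordinates proportional to the opposite side lengths: (5 : 13 : 12).
Normalizing by 5+13+12 = 30 gives (1/6, 13/30, 2/5).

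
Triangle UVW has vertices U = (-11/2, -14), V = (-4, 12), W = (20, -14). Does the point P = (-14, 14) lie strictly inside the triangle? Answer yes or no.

Barycentric coordinates of P: (212/663, 14/13, -263/663).
The three coordinates are positive, positive, negative; a point is interior exactly when all three are positive.

no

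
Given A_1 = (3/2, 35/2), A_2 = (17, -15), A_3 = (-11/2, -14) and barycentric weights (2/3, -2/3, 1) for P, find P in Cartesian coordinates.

P = (2/3)·A_1 + (-2/3)·A_2 + 1·A_3.
x-coordinate: (2/3)·(3/2) + (-2/3)·17 + 1·(-11/2) = -95/6.
y-coordinate: (2/3)·(35/2) + (-2/3)·(-15) + 1·(-14) = 23/3.

(-95/6, 23/3)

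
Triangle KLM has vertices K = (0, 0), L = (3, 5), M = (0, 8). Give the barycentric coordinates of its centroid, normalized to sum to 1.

(1/3, 1/3, 1/3)

The centroid is the average of the vertices, so each weight is 1/3.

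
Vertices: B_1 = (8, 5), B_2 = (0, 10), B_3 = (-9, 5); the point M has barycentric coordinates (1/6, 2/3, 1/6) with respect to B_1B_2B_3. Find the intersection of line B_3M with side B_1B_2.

Line B_3M meets B_1B_2 where the B_3-coordinate vanishes; zeroing M's B_3-weight and renormalizing leaves B_1, B_2-weights 1/6 : 2/3 → (1/5, 4/5).
So N = (1/5)·B_1 + (4/5)·B_2 = (8/5, 9).

(8/5, 9)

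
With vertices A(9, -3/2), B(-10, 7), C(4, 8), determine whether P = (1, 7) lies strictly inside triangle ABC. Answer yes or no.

yes

Barycentric coordinates of P: (11/138, 67/276, 187/276).
The three coordinates are positive, positive, positive; a point is interior exactly when all three are positive.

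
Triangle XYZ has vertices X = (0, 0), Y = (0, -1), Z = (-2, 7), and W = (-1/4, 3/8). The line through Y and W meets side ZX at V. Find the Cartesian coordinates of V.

Barycentric coordinates of W with respect to XYZ: (3/8, 1/2, 1/8).
On side ZX the Y-coordinate is zero; dropping W's Y-weight 1/2 and renormalizing the remaining 1/8 : 3/8 gives weights 1/4, 3/4 on Z, X.
V = (1/4)·(-2, 7) + (3/4)·(0, 0) = (-1/2, 7/4).

(-1/2, 7/4)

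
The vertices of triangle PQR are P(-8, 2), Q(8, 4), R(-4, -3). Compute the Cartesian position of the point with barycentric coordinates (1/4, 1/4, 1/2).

(-2, 0)

S = (1/4)·P + (1/4)·Q + (1/2)·R.
x-coordinate: (1/4)·(-8) + (1/4)·8 + (1/2)·(-4) = -2.
y-coordinate: (1/4)·2 + (1/4)·4 + (1/2)·(-3) = 0.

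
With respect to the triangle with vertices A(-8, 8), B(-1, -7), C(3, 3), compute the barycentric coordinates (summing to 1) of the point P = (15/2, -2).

(-1/2, 1/4, 5/4)

Signed area of the reference triangle: [ABC] = ½·((-8)·(-7−3) + (-1)·(3−8) + 3·(8−(-7))) = ½·(80 + 5 + 45) = 65.
[PBC] = ½·((15/2)·(-7−3) + (-1)·(3−(-2)) + 3·(-2−(-7))) = ½·(-75 − 5 + 15) = -65/2, so the A-coordinate is (-65/2)/65 = -1/2.
[APC] = ½·((-8)·(-2−3) + (15/2)·(3−8) + 3·(8−(-2))) = ½·(40 − 75/2 + 30) = 65/4, so the B-coordinate is 1/4.
[ABP] = ½·((-8)·(-7−(-2)) + (-1)·(-2−8) + (15/2)·(8−(-7))) = ½·(40 + 10 + 225/2) = 325/4, so the C-coordinate is 5/4.
Check: -1/2 + 1/4 + 5/4 = 1.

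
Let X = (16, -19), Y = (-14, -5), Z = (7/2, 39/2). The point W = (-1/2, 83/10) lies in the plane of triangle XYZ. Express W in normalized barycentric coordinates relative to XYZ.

(1/10, 3/10, 3/5)

Signed area of the reference triangle: [XYZ] = ½·(16·(-5−(39/2)) + (-14)·(39/2−(-19)) + (7/2)·(-19−(-5))) = ½·(-392 − 539 − 49) = -490.
[WYZ] = ½·((-1/2)·(-5−(39/2)) + (-14)·(39/2−(83/10)) + (7/2)·(83/10−(-5))) = ½·(49/4 − 784/5 + 931/20) = -49, so the X-coordinate is (-49)/(-490) = 1/10.
[XWZ] = ½·(16·(83/10−(39/2)) + (-1/2)·(39/2−(-19)) + (7/2)·(-19−(83/10))) = ½·(-896/5 − 77/4 − 1911/20) = -147, so the Y-coordinate is 3/10.
[XYW] = ½·(16·(-5−(83/10)) + (-14)·(83/10−(-19)) + (-1/2)·(-19−(-5))) = ½·(-1064/5 − 1911/5 + 7) = -294, so the Z-coordinate is 3/5.
Check: 1/10 + 3/10 + 3/5 = 1.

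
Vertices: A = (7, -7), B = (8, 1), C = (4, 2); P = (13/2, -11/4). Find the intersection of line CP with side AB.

(22/3, -13/3)

Barycentric coordinates of P with respect to ABC: (1/2, 1/4, 1/4).
On side AB the C-coordinate is zero; dropping P's C-weight 1/4 and renormalizing the remaining 1/2 : 1/4 gives weights 2/3, 1/3 on A, B.
Q = (2/3)·(7, -7) + (1/3)·(8, 1) = (22/3, -13/3).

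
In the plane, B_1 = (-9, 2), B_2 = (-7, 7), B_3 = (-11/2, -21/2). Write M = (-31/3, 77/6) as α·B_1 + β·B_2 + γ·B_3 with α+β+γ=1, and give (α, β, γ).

(7/6, 1/2, -2/3)

Signed area of the reference triangle: [B_1B_2B_3] = ½·((-9)·(7−(-21/2)) + (-7)·(-21/2−2) + (-11/2)·(2−7)) = ½·(-315/2 + 175/2 + 55/2) = -85/4.
[MB_2B_3] = ½·((-31/3)·(7−(-21/2)) + (-7)·(-21/2−(77/6)) + (-11/2)·(77/6−7)) = ½·(-1085/6 + 490/3 − 385/12) = -595/24, so the B_1-coordinate is (-595/24)/(-85/4) = 7/6.
[B_1MB_3] = ½·((-9)·(77/6−(-21/2)) + (-31/3)·(-21/2−2) + (-11/2)·(2−(77/6))) = ½·(-210 + 775/6 + 715/12) = -85/8, so the B_2-coordinate is 1/2.
[B_1B_2M] = ½·((-9)·(7−(77/6)) + (-7)·(77/6−2) + (-31/3)·(2−7)) = ½·(105/2 − 455/6 + 155/3) = 85/6, so the B_3-coordinate is -2/3.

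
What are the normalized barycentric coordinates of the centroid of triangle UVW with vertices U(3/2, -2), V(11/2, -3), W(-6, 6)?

The centroid is the average of the vertices, so each weight is 1/3.

(1/3, 1/3, 1/3)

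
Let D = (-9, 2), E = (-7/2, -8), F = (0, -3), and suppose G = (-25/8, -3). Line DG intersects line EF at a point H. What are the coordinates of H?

(-7/6, -14/3)

Barycentric coordinates of G with respect to DEF: (1/4, 1/4, 1/2).
On side EF the D-coordinate is zero; dropping G's D-weight 1/4 and renormalizing the remaining 1/4 : 1/2 gives weights 1/3, 2/3 on E, F.
H = (1/3)·(-7/2, -8) + (2/3)·(0, -3) = (-7/6, -14/3).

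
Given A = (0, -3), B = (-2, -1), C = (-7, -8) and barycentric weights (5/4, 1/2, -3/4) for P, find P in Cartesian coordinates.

(17/4, 7/4)

P = (5/4)·A + (1/2)·B + (-3/4)·C.
x-coordinate: (5/4)·0 + (1/2)·(-2) + (-3/4)·(-7) = 17/4.
y-coordinate: (5/4)·(-3) + (1/2)·(-1) + (-3/4)·(-8) = 7/4.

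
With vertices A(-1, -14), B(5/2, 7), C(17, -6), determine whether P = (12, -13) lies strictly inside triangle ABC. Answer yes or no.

Barycentric coordinates of P: (333/700, -43/175, 77/100).
The three coordinates are positive, negative, positive; a point is interior exactly when all three are positive.

no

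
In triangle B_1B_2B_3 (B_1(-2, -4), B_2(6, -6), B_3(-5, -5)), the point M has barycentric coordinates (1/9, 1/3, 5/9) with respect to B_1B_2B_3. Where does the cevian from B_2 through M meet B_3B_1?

Line B_2M meets B_3B_1 where the B_2-coordinate vanishes; zeroing M's B_2-weight and renormalizing leaves B_3, B_1-weights 5/9 : 1/9 → (5/6, 1/6).
So N = (5/6)·B_3 + (1/6)·B_1 = (-9/2, -29/6).

(-9/2, -29/6)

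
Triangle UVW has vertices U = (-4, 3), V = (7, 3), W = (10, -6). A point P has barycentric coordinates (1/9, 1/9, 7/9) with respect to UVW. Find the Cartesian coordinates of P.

P = (1/9)·U + (1/9)·V + (7/9)·W.
x-coordinate: (1/9)·(-4) + (1/9)·7 + (7/9)·10 = 73/9.
y-coordinate: (1/9)·3 + (1/9)·3 + (7/9)·(-6) = -4.

(73/9, -4)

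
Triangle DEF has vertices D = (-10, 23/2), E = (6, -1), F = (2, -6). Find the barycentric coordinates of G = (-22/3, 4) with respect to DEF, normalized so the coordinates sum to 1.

(2/3, -1/3, 2/3)

Signed area of the reference triangle: [DEF] = ½·((-10)·(-1−(-6)) + 6·(-6−(23/2)) + 2·(23/2−(-1))) = ½·(-50 − 105 + 25) = -65.
[GEF] = ½·((-22/3)·(-1−(-6)) + 6·(-6−4) + 2·(4−(-1))) = ½·(-110/3 − 60 + 10) = -130/3, so the D-coordinate is (-130/3)/(-65) = 2/3.
[DGF] = ½·((-10)·(4−(-6)) + (-22/3)·(-6−(23/2)) + 2·(23/2−4)) = ½·(-100 + 385/3 + 15) = 65/3, so the E-coordinate is -1/3.
[DEG] = ½·((-10)·(-1−4) + 6·(4−(23/2)) + (-22/3)·(23/2−(-1))) = ½·(50 − 45 − 275/3) = -130/3, so the F-coordinate is 2/3.
Check: 2/3 − 1/3 + 2/3 = 1.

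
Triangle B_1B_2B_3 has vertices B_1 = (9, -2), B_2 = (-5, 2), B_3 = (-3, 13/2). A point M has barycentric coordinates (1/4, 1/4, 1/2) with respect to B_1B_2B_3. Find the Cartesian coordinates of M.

M = (1/4)·B_1 + (1/4)·B_2 + (1/2)·B_3.
x-coordinate: (1/4)·9 + (1/4)·(-5) + (1/2)·(-3) = -1/2.
y-coordinate: (1/4)·(-2) + (1/4)·2 + (1/2)·(13/2) = 13/4.

(-1/2, 13/4)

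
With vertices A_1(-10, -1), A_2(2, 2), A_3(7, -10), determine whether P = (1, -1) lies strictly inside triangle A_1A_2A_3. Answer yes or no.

yes

Barycentric coordinates of P: (9/53, 33/53, 11/53).
The three coordinates are positive, positive, positive; a point is interior exactly when all three are positive.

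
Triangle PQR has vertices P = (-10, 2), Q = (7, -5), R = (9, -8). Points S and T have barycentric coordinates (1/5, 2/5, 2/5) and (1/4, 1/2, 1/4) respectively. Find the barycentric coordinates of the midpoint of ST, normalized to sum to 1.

(9/40, 9/20, 13/40)

Since both coordinate triples sum to 1, the midpoint's barycentrics are the componentwise average.
(1/5+1/4)/2 = 9/40; similarly 9/20 and 13/40.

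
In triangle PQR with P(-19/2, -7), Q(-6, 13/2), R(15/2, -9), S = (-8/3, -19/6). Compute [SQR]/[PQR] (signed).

1/3

[PQR] = ½·((-19/2)·(13/2−(-9)) + (-6)·(-9−(-7)) + (15/2)·(-7−(13/2))) = ½·(-589/4 + 12 − 405/4) = -473/4.
[SQR] = ½·((-8/3)·(13/2−(-9)) + (-6)·(-9−(-19/6)) + (15/2)·(-19/6−(13/2))) = ½·(-124/3 + 35 − 145/2) = -473/12, so the ratio is (-473/12)/(-473/4) = 1/3.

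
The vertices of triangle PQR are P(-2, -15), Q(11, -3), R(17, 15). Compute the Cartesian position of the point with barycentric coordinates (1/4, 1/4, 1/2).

S = (1/4)·P + (1/4)·Q + (1/2)·R.
x-coordinate: (1/4)·(-2) + (1/4)·11 + (1/2)·17 = 43/4.
y-coordinate: (1/4)·(-15) + (1/4)·(-3) + (1/2)·15 = 3.

(43/4, 3)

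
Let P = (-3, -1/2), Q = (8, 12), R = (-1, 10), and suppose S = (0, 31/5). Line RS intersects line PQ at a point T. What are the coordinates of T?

Barycentric coordinates of S with respect to PQR: (2/5, 1/5, 2/5).
On side PQ the R-coordinate is zero; dropping S's R-weight 2/5 and renormalizing the remaining 2/5 : 1/5 gives weights 2/3, 1/3 on P, Q.
T = (2/3)·(-3, -1/2) + (1/3)·(8, 12) = (2/3, 11/3).

(2/3, 11/3)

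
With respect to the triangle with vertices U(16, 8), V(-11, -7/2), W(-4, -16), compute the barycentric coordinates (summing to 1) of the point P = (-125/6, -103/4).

(-2/3, 1/2, 7/6)

Signed area of the reference triangle: [UVW] = ½·(16·(-7/2−(-16)) + (-11)·(-16−8) + (-4)·(8−(-7/2))) = ½·(200 + 264 − 46) = 209.
[PVW] = ½·((-125/6)·(-7/2−(-16)) + (-11)·(-16−(-103/4)) + (-4)·(-103/4−(-7/2))) = ½·(-3125/12 − 429/4 + 89) = -418/3, so the U-coordinate is (-418/3)/209 = -2/3.
[UPW] = ½·(16·(-103/4−(-16)) + (-125/6)·(-16−8) + (-4)·(8−(-103/4))) = ½·(-156 + 500 − 135) = 209/2, so the V-coordinate is 1/2.
[UVP] = ½·(16·(-7/2−(-103/4)) + (-11)·(-103/4−8) + (-125/6)·(8−(-7/2))) = ½·(356 + 1485/4 − 2875/12) = 1463/6, so the W-coordinate is 7/6.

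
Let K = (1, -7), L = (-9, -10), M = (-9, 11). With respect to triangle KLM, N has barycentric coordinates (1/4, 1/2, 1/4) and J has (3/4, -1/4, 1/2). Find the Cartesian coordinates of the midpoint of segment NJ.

Barycentric coordinates of the midpoint are the average: (1/2, 1/8, 3/8).
Converting: (1/2)·K + (1/8)·L + (3/8)·M = (-4, -5/8).

(-4, -5/8)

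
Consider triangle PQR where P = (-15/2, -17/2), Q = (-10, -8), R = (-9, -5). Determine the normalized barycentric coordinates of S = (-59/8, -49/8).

Signed area of the reference triangle: [PQR] = ½·((-15/2)·(-8−(-5)) + (-10)·(-5−(-17/2)) + (-9)·(-17/2−(-8))) = ½·(45/2 − 35 + 9/2) = -4.
[SQR] = ½·((-59/8)·(-8−(-5)) + (-10)·(-5−(-49/8)) + (-9)·(-49/8−(-8))) = ½·(177/8 − 45/4 − 135/8) = -3, so the P-coordinate is (-3)/(-4) = 3/4.
[PSR] = ½·((-15/2)·(-49/8−(-5)) + (-59/8)·(-5−(-17/2)) + (-9)·(-17/2−(-49/8))) = ½·(135/16 − 413/16 + 171/8) = 2, so the Q-coordinate is -1/2.
[PQS] = ½·((-15/2)·(-8−(-49/8)) + (-10)·(-49/8−(-17/2)) + (-59/8)·(-17/2−(-8))) = ½·(225/16 − 95/4 + 59/16) = -3, so the R-coordinate is 3/4.
Check: 3/4 − 1/2 + 3/4 = 1.

(3/4, -1/2, 3/4)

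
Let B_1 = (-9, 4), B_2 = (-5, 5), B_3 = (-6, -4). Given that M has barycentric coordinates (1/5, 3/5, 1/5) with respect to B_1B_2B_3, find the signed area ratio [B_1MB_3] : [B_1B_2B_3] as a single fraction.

The signed ratio [B_1MB_3]/[B_1B_2B_3] equals the barycentric coordinate of M at vertex B_2, which is 3/5.

3/5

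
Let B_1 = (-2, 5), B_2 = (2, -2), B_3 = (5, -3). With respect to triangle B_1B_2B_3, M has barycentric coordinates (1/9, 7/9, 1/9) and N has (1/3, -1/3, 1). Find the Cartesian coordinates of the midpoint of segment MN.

Barycentric coordinates of the midpoint are the average: (2/9, 2/9, 5/9).
Converting: (2/9)·B_1 + (2/9)·B_2 + (5/9)·B_3 = (25/9, -1).

(25/9, -1)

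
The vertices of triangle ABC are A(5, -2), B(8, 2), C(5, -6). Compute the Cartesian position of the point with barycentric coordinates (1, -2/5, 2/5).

P = 1·A + (-2/5)·B + (2/5)·C.
x-coordinate: 1·5 + (-2/5)·8 + (2/5)·5 = 19/5.
y-coordinate: 1·(-2) + (-2/5)·2 + (2/5)·(-6) = -26/5.

(19/5, -26/5)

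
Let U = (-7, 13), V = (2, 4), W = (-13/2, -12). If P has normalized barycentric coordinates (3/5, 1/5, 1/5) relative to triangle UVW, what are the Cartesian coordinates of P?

P = (3/5)·U + (1/5)·V + (1/5)·W.
x-coordinate: (3/5)·(-7) + (1/5)·2 + (1/5)·(-13/2) = -51/10.
y-coordinate: (3/5)·13 + (1/5)·4 + (1/5)·(-12) = 31/5.

(-51/10, 31/5)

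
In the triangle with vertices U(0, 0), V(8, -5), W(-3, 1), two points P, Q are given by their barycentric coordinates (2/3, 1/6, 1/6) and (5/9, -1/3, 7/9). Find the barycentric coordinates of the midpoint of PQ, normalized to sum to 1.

(11/18, -1/12, 17/36)

Since both coordinate triples sum to 1, the midpoint's barycentrics are the componentwise average.
(2/3+5/9)/2 = 11/18; similarly -1/12 and 17/36.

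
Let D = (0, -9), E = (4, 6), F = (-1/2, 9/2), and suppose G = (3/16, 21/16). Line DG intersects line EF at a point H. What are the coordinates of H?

Barycentric coordinates of G with respect to DEF: (1/4, 1/8, 5/8).
On side EF the D-coordinate is zero; dropping G's D-weight 1/4 and renormalizing the remaining 1/8 : 5/8 gives weights 1/6, 5/6 on E, F.
H = (1/6)·(4, 6) + (5/6)·(-1/2, 9/2) = (1/4, 19/4).

(1/4, 19/4)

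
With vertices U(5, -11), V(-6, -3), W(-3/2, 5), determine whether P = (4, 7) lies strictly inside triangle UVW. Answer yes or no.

no

Barycentric coordinates of P: (35/124, -101/124, 95/62).
The three coordinates are positive, negative, positive; a point is interior exactly when all three are positive.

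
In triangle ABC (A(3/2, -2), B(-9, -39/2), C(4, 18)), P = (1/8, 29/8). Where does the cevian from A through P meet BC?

Barycentric coordinates of P with respect to ABC: (1/4, 1/4, 1/2).
On side BC the A-coordinate is zero; dropping P's A-weight 1/4 and renormalizing the remaining 1/4 : 1/2 gives weights 1/3, 2/3 on B, C.
Q = (1/3)·(-9, -39/2) + (2/3)·(4, 18) = (-1/3, 11/2).

(-1/3, 11/2)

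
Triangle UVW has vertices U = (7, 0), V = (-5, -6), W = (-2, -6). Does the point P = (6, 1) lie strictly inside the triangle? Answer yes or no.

Barycentric coordinates of P: (7/6, 5/6, -1).
The three coordinates are positive, positive, negative; a point is interior exactly when all three are positive.

no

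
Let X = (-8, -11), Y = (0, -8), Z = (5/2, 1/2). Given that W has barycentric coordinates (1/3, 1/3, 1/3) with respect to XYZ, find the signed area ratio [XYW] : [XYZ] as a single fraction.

The signed ratio [XYW]/[XYZ] equals the barycentric coordinate of W at vertex Z, which is 1/3.

1/3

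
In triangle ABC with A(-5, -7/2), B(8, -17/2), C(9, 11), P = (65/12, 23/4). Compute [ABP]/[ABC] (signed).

2/3

[ABC] = ½·((-5)·(-17/2−11) + 8·(11−(-7/2)) + 9·(-7/2−(-17/2))) = ½·(195/2 + 116 + 45) = 517/4.
[ABP] = ½·((-5)·(-17/2−(23/4)) + 8·(23/4−(-7/2)) + (65/12)·(-7/2−(-17/2))) = ½·(285/4 + 74 + 325/12) = 517/6, so the ratio is (517/6)/(517/4) = 2/3.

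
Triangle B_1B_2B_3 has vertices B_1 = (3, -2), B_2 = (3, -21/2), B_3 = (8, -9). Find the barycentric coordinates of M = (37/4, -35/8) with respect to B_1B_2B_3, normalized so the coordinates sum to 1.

(1/2, -3/4, 5/4)

Signed area of the reference triangle: [B_1B_2B_3] = ½·(3·(-21/2−(-9)) + 3·(-9−(-2)) + 8·(-2−(-21/2))) = ½·(-9/2 − 21 + 68) = 85/4.
[MB_2B_3] = ½·((37/4)·(-21/2−(-9)) + 3·(-9−(-35/8)) + 8·(-35/8−(-21/2))) = ½·(-111/8 − 111/8 + 49) = 85/8, so the B_1-coordinate is (85/8)/(85/4) = 1/2.
[B_1MB_3] = ½·(3·(-35/8−(-9)) + (37/4)·(-9−(-2)) + 8·(-2−(-35/8))) = ½·(111/8 − 259/4 + 19) = -255/16, so the B_2-coordinate is -3/4.
[B_1B_2M] = ½·(3·(-21/2−(-35/8)) + 3·(-35/8−(-2)) + (37/4)·(-2−(-21/2))) = ½·(-147/8 − 57/8 + 629/8) = 425/16, so the B_3-coordinate is 5/4.
Check: 1/2 − 3/4 + 5/4 = 1.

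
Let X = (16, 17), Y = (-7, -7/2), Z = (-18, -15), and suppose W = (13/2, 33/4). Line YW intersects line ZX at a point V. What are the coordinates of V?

(46/5, 53/5)

Barycentric coordinates of W with respect to XYZ: (2/3, 1/6, 1/6).
On side ZX the Y-coordinate is zero; dropping W's Y-weight 1/6 and renormalizing the remaining 1/6 : 2/3 gives weights 1/5, 4/5 on Z, X.
V = (1/5)·(-18, -15) + (4/5)·(16, 17) = (46/5, 53/5).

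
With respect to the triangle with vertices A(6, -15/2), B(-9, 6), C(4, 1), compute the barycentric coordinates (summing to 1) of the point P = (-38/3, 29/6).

(1/3, 4/3, -2/3)

Signed area of the reference triangle: [ABC] = ½·(6·(6−1) + (-9)·(1−(-15/2)) + 4·(-15/2−6)) = ½·(30 − 153/2 − 54) = -201/4.
[PBC] = ½·((-38/3)·(6−1) + (-9)·(1−(29/6)) + 4·(29/6−6)) = ½·(-190/3 + 69/2 − 14/3) = -67/4, so the A-coordinate is (-67/4)/(-201/4) = 1/3.
[APC] = ½·(6·(29/6−1) + (-38/3)·(1−(-15/2)) + 4·(-15/2−(29/6))) = ½·(23 − 323/3 − 148/3) = -67, so the B-coordinate is 4/3.
[ABP] = ½·(6·(6−(29/6)) + (-9)·(29/6−(-15/2)) + (-38/3)·(-15/2−6)) = ½·(7 − 111 + 171) = 67/2, so the C-coordinate is -2/3.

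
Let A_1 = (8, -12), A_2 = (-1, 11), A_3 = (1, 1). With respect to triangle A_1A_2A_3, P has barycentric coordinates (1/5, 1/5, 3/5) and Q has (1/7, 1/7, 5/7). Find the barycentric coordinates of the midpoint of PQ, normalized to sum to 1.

Since both coordinate triples sum to 1, the midpoint's barycentrics are the componentwise average.
(1/5+1/7)/2 = 6/35; similarly 6/35 and 23/35.

(6/35, 6/35, 23/35)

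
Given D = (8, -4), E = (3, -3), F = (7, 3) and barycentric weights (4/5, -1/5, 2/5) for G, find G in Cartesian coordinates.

G = (4/5)·D + (-1/5)·E + (2/5)·F.
x-coordinate: (4/5)·8 + (-1/5)·3 + (2/5)·7 = 43/5.
y-coordinate: (4/5)·(-4) + (-1/5)·(-3) + (2/5)·3 = -7/5.

(43/5, -7/5)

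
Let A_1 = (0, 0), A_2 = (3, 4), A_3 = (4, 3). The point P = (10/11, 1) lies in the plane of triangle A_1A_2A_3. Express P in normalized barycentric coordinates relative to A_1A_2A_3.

(8/11, 2/11, 1/11)

Signed area of the reference triangle: [A_1A_2A_3] = ½·(0·(4−3) + 3·(3−0) + 4·(0−4)) = ½·(0 + 9 − 16) = -7/2.
[PA_2A_3] = ½·((10/11)·(4−3) + 3·(3−1) + 4·(1−4)) = ½·(10/11 + 6 − 12) = -28/11, so the A_1-coordinate is (-28/11)/(-7/2) = 8/11.
[A_1PA_3] = ½·(0·(1−3) + (10/11)·(3−0) + 4·(0−1)) = ½·(0 + 30/11 − 4) = -7/11, so the A_2-coordinate is 2/11.
[A_1A_2P] = ½·(0·(4−1) + 3·(1−0) + (10/11)·(0−4)) = ½·(0 + 3 − 40/11) = -7/22, so the A_3-coordinate is 1/11.
Check: 8/11 + 2/11 + 1/11 = 1.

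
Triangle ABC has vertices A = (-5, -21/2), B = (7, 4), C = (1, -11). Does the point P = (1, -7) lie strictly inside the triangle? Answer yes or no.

Barycentric coordinates of P: (8/31, 8/31, 15/31).
The three coordinates are positive, positive, positive; a point is interior exactly when all three are positive.

yes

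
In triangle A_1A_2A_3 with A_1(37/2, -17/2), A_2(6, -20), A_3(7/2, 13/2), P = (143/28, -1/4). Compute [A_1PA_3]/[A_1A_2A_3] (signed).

3/14

[A_1A_2A_3] = ½·((37/2)·(-20−(13/2)) + 6·(13/2−(-17/2)) + (7/2)·(-17/2−(-20))) = ½·(-1961/4 + 90 + 161/4) = -180.
[A_1PA_3] = ½·((37/2)·(-1/4−(13/2)) + (143/28)·(13/2−(-17/2)) + (7/2)·(-17/2−(-1/4))) = ½·(-999/8 + 2145/28 − 231/8) = -270/7, so the ratio is (-270/7)/(-180) = 3/14.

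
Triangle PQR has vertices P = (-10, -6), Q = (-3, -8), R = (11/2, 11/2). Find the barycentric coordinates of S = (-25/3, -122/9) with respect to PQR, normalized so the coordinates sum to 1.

Signed area of the reference triangle: [PQR] = ½·((-10)·(-8−(11/2)) + (-3)·(11/2−(-6)) + (11/2)·(-6−(-8))) = ½·(135 − 69/2 + 11) = 223/4.
[SQR] = ½·((-25/3)·(-8−(11/2)) + (-3)·(11/2−(-122/9)) + (11/2)·(-122/9−(-8))) = ½·(225/2 − 343/6 − 275/9) = 223/18, so the P-coordinate is (223/18)/(223/4) = 2/9.
[PSR] = ½·((-10)·(-122/9−(11/2)) + (-25/3)·(11/2−(-6)) + (11/2)·(-6−(-122/9))) = ½·(1715/9 − 575/6 + 374/9) = 2453/36, so the Q-coordinate is 11/9.
[PQS] = ½·((-10)·(-8−(-122/9)) + (-3)·(-122/9−(-6)) + (-25/3)·(-6−(-8))) = ½·(-500/9 + 68/3 − 50/3) = -223/9, so the R-coordinate is -4/9.

(2/9, 11/9, -4/9)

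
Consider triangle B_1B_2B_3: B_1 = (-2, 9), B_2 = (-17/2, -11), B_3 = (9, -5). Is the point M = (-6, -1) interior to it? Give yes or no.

Barycentric coordinates of M: (160/311, 166/311, -15/311).
The three coordinates are positive, positive, negative; a point is interior exactly when all three are positive.

no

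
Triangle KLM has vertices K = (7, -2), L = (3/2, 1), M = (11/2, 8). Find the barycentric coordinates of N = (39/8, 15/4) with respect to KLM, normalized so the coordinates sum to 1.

Signed area of the reference triangle: [KLM] = ½·(7·(1−8) + (3/2)·(8−(-2)) + (11/2)·(-2−1)) = ½·(-49 + 15 − 33/2) = -101/4.
[NLM] = ½·((39/8)·(1−8) + (3/2)·(8−(15/4)) + (11/2)·(15/4−1)) = ½·(-273/8 + 51/8 + 121/8) = -101/16, so the K-coordinate is (-101/16)/(-101/4) = 1/4.
[KNM] = ½·(7·(15/4−8) + (39/8)·(8−(-2)) + (11/2)·(-2−(15/4))) = ½·(-119/4 + 195/4 − 253/8) = -101/16, so the L-coordinate is 1/4.
[KLN] = ½·(7·(1−(15/4)) + (3/2)·(15/4−(-2)) + (39/8)·(-2−1)) = ½·(-77/4 + 69/8 − 117/8) = -101/8, so the M-coordinate is 1/2.
Check: 1/4 + 1/4 + 1/2 = 1.

(1/4, 1/4, 1/2)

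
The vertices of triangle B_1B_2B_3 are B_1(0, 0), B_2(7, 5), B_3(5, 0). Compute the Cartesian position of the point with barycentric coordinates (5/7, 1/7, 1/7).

M = (5/7)·B_1 + (1/7)·B_2 + (1/7)·B_3.
x-coordinate: (5/7)·0 + (1/7)·7 + (1/7)·5 = 12/7.
y-coordinate: (5/7)·0 + (1/7)·5 + (1/7)·0 = 5/7.

(12/7, 5/7)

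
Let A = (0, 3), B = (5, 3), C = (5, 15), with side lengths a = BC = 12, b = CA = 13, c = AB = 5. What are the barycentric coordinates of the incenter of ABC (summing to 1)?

The incenter has barycentric coordinates proportional to the opposite side lengths: (12 : 13 : 5).
Normalizing by 12+13+5 = 30 gives (2/5, 13/30, 1/6).

(2/5, 13/30, 1/6)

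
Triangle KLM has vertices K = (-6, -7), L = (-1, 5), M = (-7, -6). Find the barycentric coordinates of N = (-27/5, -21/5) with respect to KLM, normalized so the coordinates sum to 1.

Signed area of the reference triangle: [KLM] = ½·((-6)·(5−(-6)) + (-1)·(-6−(-7)) + (-7)·(-7−5)) = ½·(-66 − 1 + 84) = 17/2.
[NLM] = ½·((-27/5)·(5−(-6)) + (-1)·(-6−(-21/5)) + (-7)·(-21/5−5)) = ½·(-297/5 + 9/5 + 322/5) = 17/5, so the K-coordinate is (17/5)/(17/2) = 2/5.
[KNM] = ½·((-6)·(-21/5−(-6)) + (-27/5)·(-6−(-7)) + (-7)·(-7−(-21/5))) = ½·(-54/5 − 27/5 + 98/5) = 17/10, so the L-coordinate is 1/5.
[KLN] = ½·((-6)·(5−(-21/5)) + (-1)·(-21/5−(-7)) + (-27/5)·(-7−5)) = ½·(-276/5 − 14/5 + 324/5) = 17/5, so the M-coordinate is 2/5.

(2/5, 1/5, 2/5)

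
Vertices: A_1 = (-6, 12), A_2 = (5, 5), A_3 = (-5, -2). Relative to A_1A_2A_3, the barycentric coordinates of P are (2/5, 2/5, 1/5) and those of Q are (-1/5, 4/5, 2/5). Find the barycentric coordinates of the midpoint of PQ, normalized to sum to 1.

(1/10, 3/5, 3/10)

Since both coordinate triples sum to 1, the midpoint's barycentrics are the componentwise average.
(2/5+-1/5)/2 = 1/10; similarly 3/5 and 3/10.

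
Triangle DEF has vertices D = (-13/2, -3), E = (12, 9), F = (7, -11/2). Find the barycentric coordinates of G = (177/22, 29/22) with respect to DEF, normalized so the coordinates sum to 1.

Signed area of the reference triangle: [DEF] = ½·((-13/2)·(9−(-11/2)) + 12·(-11/2−(-3)) + 7·(-3−9)) = ½·(-377/4 − 30 − 84) = -833/8.
[GEF] = ½·((177/22)·(9−(-11/2)) + 12·(-11/2−(29/22)) + 7·(29/22−9)) = ½·(5133/44 − 900/11 − 1183/22) = -833/88, so the D-coordinate is (-833/88)/(-833/8) = 1/11.
[DGF] = ½·((-13/2)·(29/22−(-11/2)) + (177/22)·(-11/2−(-3)) + 7·(-3−(29/22))) = ½·(-975/22 − 885/44 − 665/22) = -4165/88, so the E-coordinate is 5/11.
[DEG] = ½·((-13/2)·(9−(29/22)) + 12·(29/22−(-3)) + (177/22)·(-3−9)) = ½·(-2197/44 + 570/11 − 1062/11) = -4165/88, so the F-coordinate is 5/11.
Check: 1/11 + 5/11 + 5/11 = 1.

(1/11, 5/11, 5/11)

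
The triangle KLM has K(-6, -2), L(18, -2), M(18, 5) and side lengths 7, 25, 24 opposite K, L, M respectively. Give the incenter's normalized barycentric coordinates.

(1/8, 25/56, 3/7)

The incenter has barycentric coordinates proportional to the opposite side lengths: (7 : 25 : 24).
Normalizing by 7+25+24 = 56 gives (1/8, 25/56, 3/7).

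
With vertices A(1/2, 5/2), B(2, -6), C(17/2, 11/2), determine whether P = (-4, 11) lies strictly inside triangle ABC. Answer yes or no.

no

Barycentric coordinates of P: (359/145, -163/145, -51/145).
The three coordinates are positive, negative, negative; a point is interior exactly when all three are positive.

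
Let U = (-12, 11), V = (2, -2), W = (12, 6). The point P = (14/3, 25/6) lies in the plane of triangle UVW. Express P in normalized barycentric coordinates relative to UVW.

(1/6, 1/3, 1/2)

Signed area of the reference triangle: [UVW] = ½·((-12)·(-2−6) + 2·(6−11) + 12·(11−(-2))) = ½·(96 − 10 + 156) = 121.
[PVW] = ½·((14/3)·(-2−6) + 2·(6−(25/6)) + 12·(25/6−(-2))) = ½·(-112/3 + 11/3 + 74) = 121/6, so the U-coordinate is (121/6)/121 = 1/6.
[UPW] = ½·((-12)·(25/6−6) + (14/3)·(6−11) + 12·(11−(25/6))) = ½·(22 − 70/3 + 82) = 121/3, so the V-coordinate is 1/3.
[UVP] = ½·((-12)·(-2−(25/6)) + 2·(25/6−11) + (14/3)·(11−(-2))) = ½·(74 − 41/3 + 182/3) = 121/2, so the W-coordinate is 1/2.
Check: 1/6 + 1/3 + 1/2 = 1.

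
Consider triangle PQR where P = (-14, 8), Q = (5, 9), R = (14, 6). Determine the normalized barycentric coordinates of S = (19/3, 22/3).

(1/6, 1/3, 1/2)

Signed area of the reference triangle: [PQR] = ½·((-14)·(9−6) + 5·(6−8) + 14·(8−9)) = ½·(-42 − 10 − 14) = -33.
[SQR] = ½·((19/3)·(9−6) + 5·(6−(22/3)) + 14·(22/3−9)) = ½·(19 − 20/3 − 70/3) = -11/2, so the P-coordinate is (-11/2)/(-33) = 1/6.
[PSR] = ½·((-14)·(22/3−6) + (19/3)·(6−8) + 14·(8−(22/3))) = ½·(-56/3 − 38/3 + 28/3) = -11, so the Q-coordinate is 1/3.
[PQS] = ½·((-14)·(9−(22/3)) + 5·(22/3−8) + (19/3)·(8−9)) = ½·(-70/3 − 10/3 − 19/3) = -33/2, so the R-coordinate is 1/2.
Check: 1/6 + 1/3 + 1/2 = 1.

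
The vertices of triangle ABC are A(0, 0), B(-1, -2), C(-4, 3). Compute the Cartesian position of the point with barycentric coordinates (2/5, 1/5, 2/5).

P = (2/5)·A + (1/5)·B + (2/5)·C.
x-coordinate: (2/5)·0 + (1/5)·(-1) + (2/5)·(-4) = -9/5.
y-coordinate: (2/5)·0 + (1/5)·(-2) + (2/5)·3 = 4/5.

(-9/5, 4/5)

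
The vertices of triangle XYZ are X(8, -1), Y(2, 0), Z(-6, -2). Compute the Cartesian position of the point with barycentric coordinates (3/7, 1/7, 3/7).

(8/7, -9/7)

W = (3/7)·X + (1/7)·Y + (3/7)·Z.
x-coordinate: (3/7)·8 + (1/7)·2 + (3/7)·(-6) = 8/7.
y-coordinate: (3/7)·(-1) + (1/7)·0 + (3/7)·(-2) = -9/7.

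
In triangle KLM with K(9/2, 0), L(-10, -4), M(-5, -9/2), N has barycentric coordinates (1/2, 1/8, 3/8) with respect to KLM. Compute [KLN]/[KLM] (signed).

3/8

The signed ratio [KLN]/[KLM] equals the barycentric coordinate of N at vertex M, which is 3/8.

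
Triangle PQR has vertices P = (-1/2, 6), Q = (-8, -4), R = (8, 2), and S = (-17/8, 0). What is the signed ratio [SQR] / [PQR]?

1/4

[PQR] = ½·((-1/2)·(-4−2) + (-8)·(2−6) + 8·(6−(-4))) = ½·(3 + 32 + 80) = 115/2.
[SQR] = ½·((-17/8)·(-4−2) + (-8)·(2−0) + 8·(0−(-4))) = ½·(51/4 − 16 + 32) = 115/8, so the ratio is (115/8)/(115/2) = 1/4.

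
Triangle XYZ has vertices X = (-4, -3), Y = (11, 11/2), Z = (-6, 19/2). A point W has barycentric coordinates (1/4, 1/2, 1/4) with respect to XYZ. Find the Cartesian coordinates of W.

W = (1/4)·X + (1/2)·Y + (1/4)·Z.
x-coordinate: (1/4)·(-4) + (1/2)·11 + (1/4)·(-6) = 3.
y-coordinate: (1/4)·(-3) + (1/2)·(11/2) + (1/4)·(19/2) = 35/8.

(3, 35/8)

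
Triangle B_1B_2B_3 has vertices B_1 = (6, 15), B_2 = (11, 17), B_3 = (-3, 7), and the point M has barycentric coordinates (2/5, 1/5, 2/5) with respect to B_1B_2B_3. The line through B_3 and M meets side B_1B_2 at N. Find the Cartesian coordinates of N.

Line B_3M meets B_1B_2 where the B_3-coordinate vanishes; zeroing M's B_3-weight and renormalizing leaves B_1, B_2-weights 2/5 : 1/5 → (2/3, 1/3).
So N = (2/3)·B_1 + (1/3)·B_2 = (23/3, 47/3).

(23/3, 47/3)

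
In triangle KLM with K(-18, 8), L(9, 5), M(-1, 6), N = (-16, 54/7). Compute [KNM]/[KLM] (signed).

-2/7

[KLM] = ½·((-18)·(5−6) + 9·(6−8) + (-1)·(8−5)) = ½·(18 − 18 − 3) = -3/2.
[KNM] = ½·((-18)·(54/7−6) + (-16)·(6−8) + (-1)·(8−(54/7))) = ½·(-216/7 + 32 − 2/7) = 3/7, so the ratio is (3/7)/(-3/2) = -2/7.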